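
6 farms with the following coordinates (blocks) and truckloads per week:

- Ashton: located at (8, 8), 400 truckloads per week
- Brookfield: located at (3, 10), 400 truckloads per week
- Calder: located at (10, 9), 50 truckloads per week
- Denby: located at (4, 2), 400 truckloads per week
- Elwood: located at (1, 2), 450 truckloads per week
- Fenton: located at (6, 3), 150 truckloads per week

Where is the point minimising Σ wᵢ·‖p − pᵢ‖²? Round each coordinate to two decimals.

(4.24, 5.30)

The minimiser of Σwᵢ‖p−pᵢ‖² is the weighted centroid p* = (Σwᵢpᵢ)/(Σwᵢ).
Σwᵢ = 1850.
Σwᵢxᵢ = 400·8 + 400·3 + 50·10 + 400·4 + 450·1 + 150·6 = 7850.
Σwᵢyᵢ = 400·8 + 400·10 + 50·9 + 400·2 + 450·2 + 150·3 = 9800.
x* = 7850/1850 = 4.24, y* = 9800/1850 = 5.30.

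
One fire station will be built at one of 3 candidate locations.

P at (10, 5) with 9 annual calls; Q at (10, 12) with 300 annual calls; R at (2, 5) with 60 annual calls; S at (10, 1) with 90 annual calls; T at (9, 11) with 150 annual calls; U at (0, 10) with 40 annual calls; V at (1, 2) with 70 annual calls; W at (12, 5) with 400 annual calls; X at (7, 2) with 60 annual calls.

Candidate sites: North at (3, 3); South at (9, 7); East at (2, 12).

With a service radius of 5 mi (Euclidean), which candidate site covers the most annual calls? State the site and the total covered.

South, covering 559

Coverage radius r = 5 mi; a point is covered iff (Δx)²+(Δy)² ≤ 5² = 25.
  North (3, 3): covers {R, V, X} → 190
  South (9, 7): covers {P, T, W} → 559
  East (2, 12): covers {U} → 40
Maximum coverage at South: 559 annual calls.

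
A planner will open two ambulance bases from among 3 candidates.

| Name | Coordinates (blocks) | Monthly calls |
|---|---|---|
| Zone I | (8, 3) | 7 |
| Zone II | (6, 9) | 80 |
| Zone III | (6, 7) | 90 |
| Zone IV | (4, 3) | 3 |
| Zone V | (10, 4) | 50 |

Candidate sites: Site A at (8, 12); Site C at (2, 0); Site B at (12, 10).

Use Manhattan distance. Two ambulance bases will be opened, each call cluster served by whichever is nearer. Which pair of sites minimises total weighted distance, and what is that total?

{Site A, Site B}, total 1532

Evaluate every pair (each demand assigned to the nearer of the two):
  {Site A, Site B}: total = 1532
  {Site A, Site C}: total = 1608
  {Site C, Site B}: total = 1848
Best pair: {Site A, Site B} with total 1532.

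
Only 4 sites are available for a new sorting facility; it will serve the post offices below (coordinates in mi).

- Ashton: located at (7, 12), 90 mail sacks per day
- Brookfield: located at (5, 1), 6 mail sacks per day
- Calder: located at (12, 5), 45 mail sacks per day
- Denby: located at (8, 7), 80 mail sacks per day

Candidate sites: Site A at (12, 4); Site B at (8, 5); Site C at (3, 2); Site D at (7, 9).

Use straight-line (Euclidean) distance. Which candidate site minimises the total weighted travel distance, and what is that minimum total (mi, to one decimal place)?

Site D, total 786.5 mi

Total weighted distance at each candidate:
  Site A (12, 4): total = 1339.8
  Site B (8, 5): total = 1006.4
  Site C (3, 2): total = 1975.3
  Site D (7, 9): total = 786.5
Minimum is at Site D with total 786.5 mi.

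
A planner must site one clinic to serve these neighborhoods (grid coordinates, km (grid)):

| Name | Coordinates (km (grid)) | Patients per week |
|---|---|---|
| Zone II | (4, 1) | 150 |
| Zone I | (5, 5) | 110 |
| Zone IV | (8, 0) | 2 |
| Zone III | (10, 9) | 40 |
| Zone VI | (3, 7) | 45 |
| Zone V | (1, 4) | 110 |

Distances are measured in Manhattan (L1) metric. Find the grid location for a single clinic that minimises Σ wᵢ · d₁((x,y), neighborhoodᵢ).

Manhattan distance separates: Σwᵢ(|x−xᵢ|+|y−yᵢ|) = Σwᵢ|x−xᵢ| + Σwᵢ|y−yᵢ|, so x and y are optimised independently as 1-D weighted medians.
Total weight W = 457; half = 228.5.
x-coordinate, sorted with cumulative weight:
  x=1 (Zone V, w=110) cum 110
  x=3 (Zone VI, w=45) cum 155
  x=4 (Zone II, w=150) cum 305  ← median
  x=5 (Zone I, w=110) cum 415
  x=8 (Zone IV, w=2) cum 417
  x=10 (Zone III, w=40) cum 457
⇒ x* = 4
y-coordinate, sorted with cumulative weight:
  y=0 (Zone IV, w=2) cum 2
  y=1 (Zone II, w=150) cum 152
  y=4 (Zone V, w=110) cum 262  ← median
  y=5 (Zone I, w=110) cum 372
  y=7 (Zone VI, w=45) cum 417
  y=9 (Zone III, w=40) cum 457
⇒ y* = 4

(4, 4)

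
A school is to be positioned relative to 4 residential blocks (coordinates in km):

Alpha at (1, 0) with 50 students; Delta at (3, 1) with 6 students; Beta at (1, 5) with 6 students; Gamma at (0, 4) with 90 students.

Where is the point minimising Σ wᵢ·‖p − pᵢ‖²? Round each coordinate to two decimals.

(0.49, 2.61)

The minimiser of Σwᵢ‖p−pᵢ‖² is the weighted centroid p* = (Σwᵢpᵢ)/(Σwᵢ).
Σwᵢ = 152.
Σwᵢxᵢ = 50·1 + 6·3 + 6·1 + 90·0 = 74.
Σwᵢyᵢ = 50·0 + 6·1 + 6·5 + 90·4 = 396.
x* = 74/152 = 0.49, y* = 396/152 = 2.61.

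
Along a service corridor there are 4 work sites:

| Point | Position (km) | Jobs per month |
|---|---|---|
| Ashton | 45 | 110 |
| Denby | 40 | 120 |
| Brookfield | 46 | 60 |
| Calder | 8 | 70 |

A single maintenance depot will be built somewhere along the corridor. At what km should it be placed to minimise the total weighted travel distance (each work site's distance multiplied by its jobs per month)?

For a sum of weighted absolute distances on a line, the optimum is the weighted median (not the mean). Total weight W = 360; half-weight = 180.
Sort by position and accumulate weight:
  km 8 (Calder, w=70) → cum 70
  km 40 (Denby, w=120) → cum 190  ≥ 180 → median here
  km 45 (Ashton, w=110) → cum 300
  km 46 (Brookfield, w=60) → cum 360
Optimal location: km 40.

x = 40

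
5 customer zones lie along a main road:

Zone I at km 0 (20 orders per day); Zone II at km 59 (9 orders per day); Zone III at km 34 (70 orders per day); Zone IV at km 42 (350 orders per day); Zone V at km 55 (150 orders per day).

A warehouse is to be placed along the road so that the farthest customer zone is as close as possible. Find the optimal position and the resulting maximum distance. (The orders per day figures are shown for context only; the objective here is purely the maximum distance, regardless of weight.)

location 29.5, max distance 29.5

The 1-center on a line is the midpoint of the two extreme points: leftmost at 0, rightmost at 59.
Optimal location = (0 + 59)/2 = 29.5; maximum distance = (59 − 0)/2 = 29.5.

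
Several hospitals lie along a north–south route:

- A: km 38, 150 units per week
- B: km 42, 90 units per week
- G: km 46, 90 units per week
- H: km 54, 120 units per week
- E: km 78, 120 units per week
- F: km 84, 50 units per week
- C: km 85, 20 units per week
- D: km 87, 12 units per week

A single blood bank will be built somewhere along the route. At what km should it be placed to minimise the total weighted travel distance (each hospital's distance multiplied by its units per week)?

For a sum of weighted absolute distances on a line, the optimum is the weighted median (not the mean). Total weight W = 652; half-weight = 326.
Sort by position and accumulate weight:
  km 38 (A, w=150) → cum 150
  km 42 (B, w=90) → cum 240
  km 46 (G, w=90) → cum 330  ≥ 326 → median here
  km 54 (H, w=120) → cum 450
  km 78 (E, w=120) → cum 570
  km 84 (F, w=50) → cum 620
  km 85 (C, w=20) → cum 640
  km 87 (D, w=12) → cum 652
Optimal location: km 46.

x = 46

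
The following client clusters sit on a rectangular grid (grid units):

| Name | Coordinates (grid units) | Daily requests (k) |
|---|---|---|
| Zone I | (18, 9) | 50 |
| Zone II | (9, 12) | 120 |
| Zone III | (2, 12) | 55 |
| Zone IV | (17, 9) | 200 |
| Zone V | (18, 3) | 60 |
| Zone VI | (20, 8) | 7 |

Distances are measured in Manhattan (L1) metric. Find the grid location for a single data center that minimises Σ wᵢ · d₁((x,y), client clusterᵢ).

(17, 9)

Manhattan distance separates: Σwᵢ(|x−xᵢ|+|y−yᵢ|) = Σwᵢ|x−xᵢ| + Σwᵢ|y−yᵢ|, so x and y are optimised independently as 1-D weighted medians.
Total weight W = 492; half = 246.
x-coordinate, sorted with cumulative weight:
  x=2 (Zone III, w=55) cum 55
  x=9 (Zone II, w=120) cum 175
  x=17 (Zone IV, w=200) cum 375  ← median
  x=18 (Zone I, w=50) cum 425
  x=18 (Zone V, w=60) cum 485
  x=20 (Zone VI, w=7) cum 492
⇒ x* = 17
y-coordinate, sorted with cumulative weight:
  y=3 (Zone V, w=60) cum 60
  y=8 (Zone VI, w=7) cum 67
  y=9 (Zone I, w=50) cum 117
  y=9 (Zone IV, w=200) cum 317  ← median
  y=12 (Zone II, w=120) cum 437
  y=12 (Zone III, w=55) cum 492
⇒ y* = 9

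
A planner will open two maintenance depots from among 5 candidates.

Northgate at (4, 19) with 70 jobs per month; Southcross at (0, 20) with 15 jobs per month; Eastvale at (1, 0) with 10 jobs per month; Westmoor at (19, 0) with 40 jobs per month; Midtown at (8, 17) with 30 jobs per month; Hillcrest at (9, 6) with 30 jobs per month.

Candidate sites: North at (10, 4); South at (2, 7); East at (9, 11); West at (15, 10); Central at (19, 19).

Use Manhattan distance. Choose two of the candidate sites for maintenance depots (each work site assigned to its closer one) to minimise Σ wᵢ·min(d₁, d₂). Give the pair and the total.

{North, East}, total 2130

Evaluate every pair (each demand assigned to the nearer of the two):
  {North, East}: total = 2130
  {East, West}: total = 2290
  {North, South}: total = 2345
  {South, East}: total = 2415
  {North, Central}: total = 2480
  {East, Central}: total = 2490
  {South, West}: total = 2505
  {South, Central}: total = 2675
  {West, Central}: total = 2840
  {North, West}: total = 2935
Best pair: {North, East} with total 2130.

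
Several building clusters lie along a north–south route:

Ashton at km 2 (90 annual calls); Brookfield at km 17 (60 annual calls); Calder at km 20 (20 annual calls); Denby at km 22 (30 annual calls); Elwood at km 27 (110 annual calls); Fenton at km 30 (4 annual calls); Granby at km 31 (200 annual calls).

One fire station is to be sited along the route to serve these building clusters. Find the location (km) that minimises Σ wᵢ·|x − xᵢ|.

x = 27

For a sum of weighted absolute distances on a line, the optimum is the weighted median (not the mean). Total weight W = 514; half-weight = 257.
Sort by position and accumulate weight:
  km 2 (Ashton, w=90) → cum 90
  km 17 (Brookfield, w=60) → cum 150
  km 20 (Calder, w=20) → cum 170
  km 22 (Denby, w=30) → cum 200
  km 27 (Elwood, w=110) → cum 310  ≥ 257 → median here
  km 30 (Fenton, w=4) → cum 314
  km 31 (Granby, w=200) → cum 514
Optimal location: km 27.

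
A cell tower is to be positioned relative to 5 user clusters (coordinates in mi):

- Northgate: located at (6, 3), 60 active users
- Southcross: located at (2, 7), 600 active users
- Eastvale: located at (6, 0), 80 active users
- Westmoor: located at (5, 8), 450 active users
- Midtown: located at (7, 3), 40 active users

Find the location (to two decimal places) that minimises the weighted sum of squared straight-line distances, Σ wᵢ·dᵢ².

(3.72, 6.59)

The minimiser of Σwᵢ‖p−pᵢ‖² is the weighted centroid p* = (Σwᵢpᵢ)/(Σwᵢ).
Σwᵢ = 1230.
Σwᵢxᵢ = 60·6 + 600·2 + 80·6 + 450·5 + 40·7 = 4570.
Σwᵢyᵢ = 60·3 + 600·7 + 80·0 + 450·8 + 40·3 = 8100.
x* = 4570/1230 = 3.72, y* = 8100/1230 = 6.59.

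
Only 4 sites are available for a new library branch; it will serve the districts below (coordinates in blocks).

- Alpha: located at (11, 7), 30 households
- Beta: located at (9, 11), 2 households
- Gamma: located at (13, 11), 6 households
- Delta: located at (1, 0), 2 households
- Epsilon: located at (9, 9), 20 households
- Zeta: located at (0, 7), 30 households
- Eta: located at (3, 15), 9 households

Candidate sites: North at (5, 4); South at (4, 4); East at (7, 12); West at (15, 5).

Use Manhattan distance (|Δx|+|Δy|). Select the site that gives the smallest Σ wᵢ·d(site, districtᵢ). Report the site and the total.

East, total 877 blocks

Total weighted distance at each candidate:
  North (5, 4): total = 935
  South (4, 4): total = 952
  East (7, 12): total = 877
  West (15, 5): total = 1198
Minimum is at East with total 877 blocks.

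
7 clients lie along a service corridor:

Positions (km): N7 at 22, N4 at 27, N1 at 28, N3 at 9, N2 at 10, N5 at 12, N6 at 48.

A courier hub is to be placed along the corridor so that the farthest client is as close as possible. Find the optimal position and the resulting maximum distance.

location 28.5, max distance 19.5

The 1-center on a line is the midpoint of the two extreme points: leftmost at 9, rightmost at 48.
Optimal location = (9 + 48)/2 = 28.5; maximum distance = (48 − 9)/2 = 19.5.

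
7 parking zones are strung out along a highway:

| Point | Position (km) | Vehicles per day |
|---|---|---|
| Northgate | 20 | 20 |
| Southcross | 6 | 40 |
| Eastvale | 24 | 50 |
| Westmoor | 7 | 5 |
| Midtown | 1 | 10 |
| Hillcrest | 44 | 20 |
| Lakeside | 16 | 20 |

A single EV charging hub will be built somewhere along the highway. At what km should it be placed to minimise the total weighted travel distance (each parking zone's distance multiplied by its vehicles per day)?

x = 20

For a sum of weighted absolute distances on a line, the optimum is the weighted median (not the mean). Total weight W = 165; half-weight = 82.5.
Sort by position and accumulate weight:
  km 1 (Midtown, w=10) → cum 10
  km 6 (Southcross, w=40) → cum 50
  km 7 (Westmoor, w=5) → cum 55
  km 16 (Lakeside, w=20) → cum 75
  km 20 (Northgate, w=20) → cum 95  ≥ 82.5 → median here
  km 24 (Eastvale, w=50) → cum 145
  km 44 (Hillcrest, w=20) → cum 165
Optimal location: km 20.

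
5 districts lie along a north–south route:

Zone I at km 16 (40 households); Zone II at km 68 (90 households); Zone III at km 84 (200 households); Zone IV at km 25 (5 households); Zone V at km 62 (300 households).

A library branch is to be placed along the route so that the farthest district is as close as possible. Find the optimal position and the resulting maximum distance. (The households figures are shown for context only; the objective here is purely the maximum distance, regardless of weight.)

location 50, max distance 34

The 1-center on a line is the midpoint of the two extreme points: leftmost at 16, rightmost at 84.
Optimal location = (16 + 84)/2 = 50; maximum distance = (84 − 16)/2 = 34.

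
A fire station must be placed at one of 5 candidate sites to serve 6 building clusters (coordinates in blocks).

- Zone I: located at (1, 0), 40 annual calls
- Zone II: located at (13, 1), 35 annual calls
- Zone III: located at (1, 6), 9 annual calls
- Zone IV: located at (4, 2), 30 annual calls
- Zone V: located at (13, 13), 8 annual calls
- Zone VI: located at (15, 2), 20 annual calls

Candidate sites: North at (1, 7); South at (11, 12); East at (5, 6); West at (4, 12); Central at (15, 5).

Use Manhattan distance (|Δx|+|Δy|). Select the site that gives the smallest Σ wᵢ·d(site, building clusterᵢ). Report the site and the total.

Total weighted distance at each candidate:
  North (1, 7): total = 1683
  South (11, 12): total = 2293
  East (5, 6): total = 1441
  West (4, 12): total = 2181
  Central (15, 5): total = 1665
Minimum is at East with total 1441 blocks.

East, total 1441 blocks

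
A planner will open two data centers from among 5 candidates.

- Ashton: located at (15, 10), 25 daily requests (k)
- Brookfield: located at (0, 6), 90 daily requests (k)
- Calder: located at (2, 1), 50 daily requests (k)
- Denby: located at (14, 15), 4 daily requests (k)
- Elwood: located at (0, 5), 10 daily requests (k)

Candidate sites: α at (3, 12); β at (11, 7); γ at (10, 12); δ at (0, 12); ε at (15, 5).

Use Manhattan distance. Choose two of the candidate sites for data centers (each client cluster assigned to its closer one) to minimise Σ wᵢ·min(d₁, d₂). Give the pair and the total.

Evaluate every pair (each demand assigned to the nearer of the two):
  {δ, ε}: total = 1429
  {γ, δ}: total = 1463
  {β, δ}: total = 1479
  {α, δ}: total = 1616
  {α, ε}: total = 1679
  {α, γ}: total = 1713
  {α, β}: total = 1729
  {β, ε}: total = 2129
  {β, γ}: total = 2163
  {γ, ε}: total = 2593
Best pair: {δ, ε} with total 1429.

{δ, ε}, total 1429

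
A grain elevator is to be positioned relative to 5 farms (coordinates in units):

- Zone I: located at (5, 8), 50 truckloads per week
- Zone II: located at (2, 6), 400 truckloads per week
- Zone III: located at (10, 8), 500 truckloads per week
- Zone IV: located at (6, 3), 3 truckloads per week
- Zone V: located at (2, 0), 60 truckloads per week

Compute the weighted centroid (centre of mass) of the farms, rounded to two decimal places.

(6.11, 6.72)

The minimiser of Σwᵢ‖p−pᵢ‖² is the weighted centroid p* = (Σwᵢpᵢ)/(Σwᵢ).
Σwᵢ = 1013.
Σwᵢxᵢ = 50·5 + 400·2 + 500·10 + 3·6 + 60·2 = 6188.
Σwᵢyᵢ = 50·8 + 400·6 + 500·8 + 3·3 + 60·0 = 6809.
x* = 6188/1013 = 6.11, y* = 6809/1013 = 6.72.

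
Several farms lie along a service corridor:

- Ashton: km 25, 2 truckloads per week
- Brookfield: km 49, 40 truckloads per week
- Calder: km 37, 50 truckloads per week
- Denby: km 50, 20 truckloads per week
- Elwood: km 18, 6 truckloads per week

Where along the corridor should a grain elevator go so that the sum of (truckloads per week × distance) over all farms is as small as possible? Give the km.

For a sum of weighted absolute distances on a line, the optimum is the weighted median (not the mean). Total weight W = 118; half-weight = 59.
Sort by position and accumulate weight:
  km 18 (Elwood, w=6) → cum 6
  km 25 (Ashton, w=2) → cum 8
  km 37 (Calder, w=50) → cum 58
  km 49 (Brookfield, w=40) → cum 98  ≥ 59 → median here
  km 50 (Denby, w=20) → cum 118
Optimal location: km 49.

x = 49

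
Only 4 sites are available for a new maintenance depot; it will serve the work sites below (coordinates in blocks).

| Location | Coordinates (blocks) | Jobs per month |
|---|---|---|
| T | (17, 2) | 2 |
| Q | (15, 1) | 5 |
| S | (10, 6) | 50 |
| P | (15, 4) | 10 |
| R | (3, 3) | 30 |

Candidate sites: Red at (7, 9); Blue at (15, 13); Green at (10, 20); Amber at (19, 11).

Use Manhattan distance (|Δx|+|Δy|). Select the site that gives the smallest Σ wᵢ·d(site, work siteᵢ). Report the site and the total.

Total weighted distance at each candidate:
  Red (7, 9): total = 844
  Blue (15, 13): total = 1436
  Green (10, 20): total = 1800
  Amber (19, 11): total = 1622
Minimum is at Red with total 844 blocks.

Red, total 844 blocks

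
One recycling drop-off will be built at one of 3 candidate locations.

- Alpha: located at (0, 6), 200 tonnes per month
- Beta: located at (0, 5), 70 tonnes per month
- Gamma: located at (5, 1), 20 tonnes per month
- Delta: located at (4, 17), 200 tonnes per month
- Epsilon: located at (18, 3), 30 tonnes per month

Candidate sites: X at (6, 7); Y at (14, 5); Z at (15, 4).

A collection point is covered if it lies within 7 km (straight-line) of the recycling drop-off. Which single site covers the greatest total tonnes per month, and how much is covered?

Coverage radius r = 7 km; a point is covered iff (Δx)²+(Δy)² ≤ 7² = 49.
  X (6, 7): covers {Alpha, Beta, Gamma} → 290
  Y (14, 5): covers {Epsilon} → 30
  Z (15, 4): covers {Epsilon} → 30
Maximum coverage at X: 290 tonnes per month.

X, covering 290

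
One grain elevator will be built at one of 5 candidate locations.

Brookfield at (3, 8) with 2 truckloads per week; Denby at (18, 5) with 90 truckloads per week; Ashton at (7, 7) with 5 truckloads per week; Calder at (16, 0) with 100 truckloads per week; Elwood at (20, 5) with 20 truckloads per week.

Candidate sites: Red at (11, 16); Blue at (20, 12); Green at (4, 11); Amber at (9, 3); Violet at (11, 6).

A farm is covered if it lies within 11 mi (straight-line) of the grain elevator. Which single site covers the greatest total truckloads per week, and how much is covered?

Coverage radius r = 11 mi; a point is covered iff (Δx)²+(Δy)² ≤ 11² = 121.
  Red (11, 16): covers {Ashton} → 5
  Blue (20, 12): covers {Denby, Elwood} → 110
  Green (4, 11): covers {Brookfield, Ashton} → 7
  Amber (9, 3): covers {Brookfield, Denby, Ashton, Calder} → 197
  Violet (11, 6): covers {Brookfield, Denby, Ashton, Calder, Elwood} → 217
Maximum coverage at Violet: 217 truckloads per week.

Violet, covering 217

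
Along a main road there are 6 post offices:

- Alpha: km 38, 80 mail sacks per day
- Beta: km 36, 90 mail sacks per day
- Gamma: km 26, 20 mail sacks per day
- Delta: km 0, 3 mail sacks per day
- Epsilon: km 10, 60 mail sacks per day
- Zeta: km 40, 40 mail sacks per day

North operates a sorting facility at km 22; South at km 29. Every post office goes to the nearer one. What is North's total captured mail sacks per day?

63

The indifferent point is the midpoint (22+29)/2 = 25.5; post offices left of it (closer to North at 22) go to North, those right go to South.
  Delta at 0 (w=3) → North
  Epsilon at 10 (w=60) → North
  Gamma at 26 (w=20) → South
  Beta at 36 (w=90) → South
  Alpha at 38 (w=80) → South
  Zeta at 40 (w=40) → South
North captures 63; South captures 230.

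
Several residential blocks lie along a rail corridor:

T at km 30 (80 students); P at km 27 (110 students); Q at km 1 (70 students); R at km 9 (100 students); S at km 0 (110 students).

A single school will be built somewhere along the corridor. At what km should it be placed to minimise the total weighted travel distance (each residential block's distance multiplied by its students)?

For a sum of weighted absolute distances on a line, the optimum is the weighted median (not the mean). Total weight W = 470; half-weight = 235.
Sort by position and accumulate weight:
  km 0 (S, w=110) → cum 110
  km 1 (Q, w=70) → cum 180
  km 9 (R, w=100) → cum 280  ≥ 235 → median here
  km 27 (P, w=110) → cum 390
  km 30 (T, w=80) → cum 470
Optimal location: km 9.

x = 9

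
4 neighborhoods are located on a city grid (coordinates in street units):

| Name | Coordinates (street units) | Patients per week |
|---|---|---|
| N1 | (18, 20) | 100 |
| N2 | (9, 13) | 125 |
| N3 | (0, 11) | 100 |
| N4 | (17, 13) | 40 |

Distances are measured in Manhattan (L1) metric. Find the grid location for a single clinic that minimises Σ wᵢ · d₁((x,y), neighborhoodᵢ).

(9, 13)

Manhattan distance separates: Σwᵢ(|x−xᵢ|+|y−yᵢ|) = Σwᵢ|x−xᵢ| + Σwᵢ|y−yᵢ|, so x and y are optimised independently as 1-D weighted medians.
Total weight W = 365; half = 182.5.
x-coordinate, sorted with cumulative weight:
  x=0 (N3, w=100) cum 100
  x=9 (N2, w=125) cum 225  ← median
  x=17 (N4, w=40) cum 265
  x=18 (N1, w=100) cum 365
⇒ x* = 9
y-coordinate, sorted with cumulative weight:
  y=11 (N3, w=100) cum 100
  y=13 (N2, w=125) cum 225  ← median
  y=13 (N4, w=40) cum 265
  y=20 (N1, w=100) cum 365
⇒ y* = 13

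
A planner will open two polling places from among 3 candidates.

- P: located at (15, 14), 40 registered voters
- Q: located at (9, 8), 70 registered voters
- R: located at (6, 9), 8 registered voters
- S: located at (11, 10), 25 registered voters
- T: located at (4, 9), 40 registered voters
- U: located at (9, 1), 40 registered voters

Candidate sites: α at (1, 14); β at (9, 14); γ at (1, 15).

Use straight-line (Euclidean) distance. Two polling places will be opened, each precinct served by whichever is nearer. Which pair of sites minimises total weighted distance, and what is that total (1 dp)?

Evaluate every pair (each demand assigned to the nearer of the two):
  {α, β}: total = 1571.7
  {β, γ}: total = 1606.8
  {α, γ}: total = 2429.6
Best pair: {α, β} with total 1571.7.

{α, β}, total 1571.7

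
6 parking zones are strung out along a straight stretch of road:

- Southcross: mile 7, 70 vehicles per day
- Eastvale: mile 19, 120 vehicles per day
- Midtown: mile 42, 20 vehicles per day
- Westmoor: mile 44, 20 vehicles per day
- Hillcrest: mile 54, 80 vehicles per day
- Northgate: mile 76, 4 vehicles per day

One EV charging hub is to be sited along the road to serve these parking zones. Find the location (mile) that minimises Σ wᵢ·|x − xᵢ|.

For a sum of weighted absolute distances on a line, the optimum is the weighted median (not the mean). Total weight W = 314; half-weight = 157.
Sort by position and accumulate weight:
  mile 7 (Southcross, w=70) → cum 70
  mile 19 (Eastvale, w=120) → cum 190  ≥ 157 → median here
  mile 42 (Midtown, w=20) → cum 210
  mile 44 (Westmoor, w=20) → cum 230
  mile 54 (Hillcrest, w=80) → cum 310
  mile 76 (Northgate, w=4) → cum 314
Optimal location: mile 19.

x = 19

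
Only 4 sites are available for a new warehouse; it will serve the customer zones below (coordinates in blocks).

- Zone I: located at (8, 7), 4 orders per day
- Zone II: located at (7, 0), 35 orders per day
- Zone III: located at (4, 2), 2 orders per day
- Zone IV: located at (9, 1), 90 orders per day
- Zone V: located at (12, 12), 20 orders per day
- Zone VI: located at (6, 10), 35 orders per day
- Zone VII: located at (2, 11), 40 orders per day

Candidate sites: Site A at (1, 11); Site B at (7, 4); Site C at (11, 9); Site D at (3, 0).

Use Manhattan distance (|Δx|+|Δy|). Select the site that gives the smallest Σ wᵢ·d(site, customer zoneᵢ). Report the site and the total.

Total weighted distance at each candidate:
  Site A (1, 11): total = 2773
  Site B (7, 4): total = 1601
  Site C (11, 9): total = 2133
  Site D (3, 0): total = 2179
Minimum is at Site B with total 1601 blocks.

Site B, total 1601 blocks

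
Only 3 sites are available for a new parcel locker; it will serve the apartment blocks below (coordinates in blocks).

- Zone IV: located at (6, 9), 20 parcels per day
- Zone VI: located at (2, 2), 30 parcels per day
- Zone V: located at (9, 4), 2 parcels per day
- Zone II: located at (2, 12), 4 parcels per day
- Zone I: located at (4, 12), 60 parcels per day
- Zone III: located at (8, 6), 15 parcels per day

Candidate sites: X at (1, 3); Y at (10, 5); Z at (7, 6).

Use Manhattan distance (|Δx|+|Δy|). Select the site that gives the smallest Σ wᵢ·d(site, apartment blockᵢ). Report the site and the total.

Total weighted distance at each candidate:
  X (1, 3): total = 1208
  Y (10, 5): total = 1379
  Z (7, 6): total = 957
Minimum is at Z with total 957 blocks.

Z, total 957 blocks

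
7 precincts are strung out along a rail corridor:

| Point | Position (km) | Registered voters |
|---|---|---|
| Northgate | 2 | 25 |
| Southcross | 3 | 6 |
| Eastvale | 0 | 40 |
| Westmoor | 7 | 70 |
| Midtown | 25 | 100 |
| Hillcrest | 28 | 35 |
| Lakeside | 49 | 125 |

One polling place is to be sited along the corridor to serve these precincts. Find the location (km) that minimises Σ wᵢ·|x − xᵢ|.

For a sum of weighted absolute distances on a line, the optimum is the weighted median (not the mean). Total weight W = 401; half-weight = 200.5.
Sort by position and accumulate weight:
  km 0 (Eastvale, w=40) → cum 40
  km 2 (Northgate, w=25) → cum 65
  km 3 (Southcross, w=6) → cum 71
  km 7 (Westmoor, w=70) → cum 141
  km 25 (Midtown, w=100) → cum 241  ≥ 200.5 → median here
  km 28 (Hillcrest, w=35) → cum 276
  km 49 (Lakeside, w=125) → cum 401
Optimal location: km 25.

x = 25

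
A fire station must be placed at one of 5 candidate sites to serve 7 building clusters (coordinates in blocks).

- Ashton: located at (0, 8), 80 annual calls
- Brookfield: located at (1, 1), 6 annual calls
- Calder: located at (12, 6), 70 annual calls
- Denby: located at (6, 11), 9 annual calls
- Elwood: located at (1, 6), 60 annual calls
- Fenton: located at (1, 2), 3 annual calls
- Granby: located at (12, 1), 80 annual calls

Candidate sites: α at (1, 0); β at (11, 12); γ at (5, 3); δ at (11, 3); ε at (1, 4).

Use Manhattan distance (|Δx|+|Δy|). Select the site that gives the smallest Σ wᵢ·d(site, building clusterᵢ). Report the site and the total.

Total weighted distance at each candidate:
  α (1, 0): total = 3386
  β (11, 12): total = 3850
  γ (5, 3): total = 2772
  δ (11, 3): total = 2802
  ε (1, 4): total = 2682
Minimum is at ε with total 2682 blocks.

ε, total 2682 blocks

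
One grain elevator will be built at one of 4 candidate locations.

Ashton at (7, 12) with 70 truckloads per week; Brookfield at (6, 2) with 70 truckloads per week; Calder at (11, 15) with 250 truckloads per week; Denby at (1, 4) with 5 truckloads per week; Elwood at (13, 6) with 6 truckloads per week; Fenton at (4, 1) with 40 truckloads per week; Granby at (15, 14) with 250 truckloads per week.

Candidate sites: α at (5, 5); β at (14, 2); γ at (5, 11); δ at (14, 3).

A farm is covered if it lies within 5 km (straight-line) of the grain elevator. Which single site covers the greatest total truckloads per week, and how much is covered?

α, covering 115

Coverage radius r = 5 km; a point is covered iff (Δx)²+(Δy)² ≤ 5² = 25.
  α (5, 5): covers {Brookfield, Denby, Fenton} → 115
  β (14, 2): covers {Elwood} → 6
  γ (5, 11): covers {Ashton} → 70
  δ (14, 3): covers {Elwood} → 6
Maximum coverage at α: 115 truckloads per week.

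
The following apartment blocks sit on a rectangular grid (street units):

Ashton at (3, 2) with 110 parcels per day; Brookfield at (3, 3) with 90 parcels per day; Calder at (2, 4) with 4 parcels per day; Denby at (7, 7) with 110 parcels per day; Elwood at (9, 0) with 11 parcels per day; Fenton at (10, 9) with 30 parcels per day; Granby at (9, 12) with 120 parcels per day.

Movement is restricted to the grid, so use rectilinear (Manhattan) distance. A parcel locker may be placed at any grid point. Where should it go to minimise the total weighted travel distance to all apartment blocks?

Manhattan distance separates: Σwᵢ(|x−xᵢ|+|y−yᵢ|) = Σwᵢ|x−xᵢ| + Σwᵢ|y−yᵢ|, so x and y are optimised independently as 1-D weighted medians.
Total weight W = 475; half = 237.5.
x-coordinate, sorted with cumulative weight:
  x=2 (Calder, w=4) cum 4
  x=3 (Ashton, w=110) cum 114
  x=3 (Brookfield, w=90) cum 204
  x=7 (Denby, w=110) cum 314  ← median
  x=9 (Elwood, w=11) cum 325
  x=9 (Granby, w=120) cum 445
  x=10 (Fenton, w=30) cum 475
⇒ x* = 7
y-coordinate, sorted with cumulative weight:
  y=0 (Elwood, w=11) cum 11
  y=2 (Ashton, w=110) cum 121
  y=3 (Brookfield, w=90) cum 211
  y=4 (Calder, w=4) cum 215
  y=7 (Denby, w=110) cum 325  ← median
  y=9 (Fenton, w=30) cum 355
  y=12 (Granby, w=120) cum 475
⇒ y* = 7

(7, 7)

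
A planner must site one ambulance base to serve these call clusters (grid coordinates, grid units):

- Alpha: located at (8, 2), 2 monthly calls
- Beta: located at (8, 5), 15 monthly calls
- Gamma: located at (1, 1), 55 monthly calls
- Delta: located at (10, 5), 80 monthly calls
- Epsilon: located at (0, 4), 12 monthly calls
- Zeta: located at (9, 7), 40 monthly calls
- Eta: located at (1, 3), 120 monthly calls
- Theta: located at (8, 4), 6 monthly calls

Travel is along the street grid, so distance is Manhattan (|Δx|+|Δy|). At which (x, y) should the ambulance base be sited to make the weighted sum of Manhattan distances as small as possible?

(1, 3)

Manhattan distance separates: Σwᵢ(|x−xᵢ|+|y−yᵢ|) = Σwᵢ|x−xᵢ| + Σwᵢ|y−yᵢ|, so x and y are optimised independently as 1-D weighted medians.
Total weight W = 330; half = 165.
x-coordinate, sorted with cumulative weight:
  x=0 (Epsilon, w=12) cum 12
  x=1 (Gamma, w=55) cum 67
  x=1 (Eta, w=120) cum 187  ← median
  x=8 (Alpha, w=2) cum 189
  x=8 (Beta, w=15) cum 204
  x=8 (Theta, w=6) cum 210
  x=9 (Zeta, w=40) cum 250
  x=10 (Delta, w=80) cum 330
⇒ x* = 1
y-coordinate, sorted with cumulative weight:
  y=1 (Gamma, w=55) cum 55
  y=2 (Alpha, w=2) cum 57
  y=3 (Eta, w=120) cum 177  ← median
  y=4 (Epsilon, w=12) cum 189
  y=4 (Theta, w=6) cum 195
  y=5 (Beta, w=15) cum 210
  y=5 (Delta, w=80) cum 290
  y=7 (Zeta, w=40) cum 330
⇒ y* = 3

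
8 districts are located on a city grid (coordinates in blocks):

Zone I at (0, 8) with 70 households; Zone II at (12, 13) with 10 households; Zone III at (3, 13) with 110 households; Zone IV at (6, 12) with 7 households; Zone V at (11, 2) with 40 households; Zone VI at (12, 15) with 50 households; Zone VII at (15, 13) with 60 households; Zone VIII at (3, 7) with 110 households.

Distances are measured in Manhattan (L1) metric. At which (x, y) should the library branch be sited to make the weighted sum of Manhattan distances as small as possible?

Manhattan distance separates: Σwᵢ(|x−xᵢ|+|y−yᵢ|) = Σwᵢ|x−xᵢ| + Σwᵢ|y−yᵢ|, so x and y are optimised independently as 1-D weighted medians.
Total weight W = 457; half = 228.5.
x-coordinate, sorted with cumulative weight:
  x=0 (Zone I, w=70) cum 70
  x=3 (Zone III, w=110) cum 180
  x=3 (Zone VIII, w=110) cum 290  ← median
  x=6 (Zone IV, w=7) cum 297
  x=11 (Zone V, w=40) cum 337
  x=12 (Zone II, w=10) cum 347
  x=12 (Zone VI, w=50) cum 397
  x=15 (Zone VII, w=60) cum 457
⇒ x* = 3
y-coordinate, sorted with cumulative weight:
  y=2 (Zone V, w=40) cum 40
  y=7 (Zone VIII, w=110) cum 150
  y=8 (Zone I, w=70) cum 220
  y=12 (Zone IV, w=7) cum 227
  y=13 (Zone II, w=10) cum 237  ← median
  y=13 (Zone III, w=110) cum 347
  y=13 (Zone VII, w=60) cum 407
  y=15 (Zone VI, w=50) cum 457
⇒ y* = 13

(3, 13)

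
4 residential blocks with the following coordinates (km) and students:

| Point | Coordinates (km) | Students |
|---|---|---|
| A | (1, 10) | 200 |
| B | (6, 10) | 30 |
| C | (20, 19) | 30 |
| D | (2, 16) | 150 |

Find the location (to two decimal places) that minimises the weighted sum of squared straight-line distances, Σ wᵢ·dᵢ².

(3.12, 12.85)

The minimiser of Σwᵢ‖p−pᵢ‖² is the weighted centroid p* = (Σwᵢpᵢ)/(Σwᵢ).
Σwᵢ = 410.
Σwᵢxᵢ = 200·1 + 30·6 + 30·20 + 150·2 = 1280.
Σwᵢyᵢ = 200·10 + 30·10 + 30·19 + 150·16 = 5270.
x* = 1280/410 = 3.12, y* = 5270/410 = 12.85.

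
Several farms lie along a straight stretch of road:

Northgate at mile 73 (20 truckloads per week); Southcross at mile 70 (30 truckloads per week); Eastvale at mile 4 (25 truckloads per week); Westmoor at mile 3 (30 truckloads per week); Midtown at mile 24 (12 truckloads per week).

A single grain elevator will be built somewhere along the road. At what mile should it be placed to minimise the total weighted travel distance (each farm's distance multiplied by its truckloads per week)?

x = 24

For a sum of weighted absolute distances on a line, the optimum is the weighted median (not the mean). Total weight W = 117; half-weight = 58.5.
Sort by position and accumulate weight:
  mile 3 (Westmoor, w=30) → cum 30
  mile 4 (Eastvale, w=25) → cum 55
  mile 24 (Midtown, w=12) → cum 67  ≥ 58.5 → median here
  mile 70 (Southcross, w=30) → cum 97
  mile 73 (Northgate, w=20) → cum 117
Optimal location: mile 24.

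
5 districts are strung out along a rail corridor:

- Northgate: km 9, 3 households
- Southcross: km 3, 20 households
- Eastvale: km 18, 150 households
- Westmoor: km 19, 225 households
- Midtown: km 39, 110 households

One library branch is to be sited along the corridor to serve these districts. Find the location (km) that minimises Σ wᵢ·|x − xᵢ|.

x = 19

For a sum of weighted absolute distances on a line, the optimum is the weighted median (not the mean). Total weight W = 508; half-weight = 254.
Sort by position and accumulate weight:
  km 3 (Southcross, w=20) → cum 20
  km 9 (Northgate, w=3) → cum 23
  km 18 (Eastvale, w=150) → cum 173
  km 19 (Westmoor, w=225) → cum 398  ≥ 254 → median here
  km 39 (Midtown, w=110) → cum 508
Optimal location: km 19.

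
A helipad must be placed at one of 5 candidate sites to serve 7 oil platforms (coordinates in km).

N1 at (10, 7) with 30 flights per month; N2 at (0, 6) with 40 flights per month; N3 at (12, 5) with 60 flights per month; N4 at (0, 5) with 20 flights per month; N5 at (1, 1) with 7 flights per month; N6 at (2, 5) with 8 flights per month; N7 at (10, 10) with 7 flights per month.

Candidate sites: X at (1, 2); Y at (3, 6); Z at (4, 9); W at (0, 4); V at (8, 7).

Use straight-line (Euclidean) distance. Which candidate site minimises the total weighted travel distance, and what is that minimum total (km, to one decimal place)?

V, total 956.1 km

Total weighted distance at each candidate:
  X (1, 2): total = 1337.7
  Y (3, 6): total = 1044.1
  Z (4, 9): total = 1177.7
  W (0, 4): total = 1257.4
  V (8, 7): total = 956.1
Minimum is at V with total 956.1 km.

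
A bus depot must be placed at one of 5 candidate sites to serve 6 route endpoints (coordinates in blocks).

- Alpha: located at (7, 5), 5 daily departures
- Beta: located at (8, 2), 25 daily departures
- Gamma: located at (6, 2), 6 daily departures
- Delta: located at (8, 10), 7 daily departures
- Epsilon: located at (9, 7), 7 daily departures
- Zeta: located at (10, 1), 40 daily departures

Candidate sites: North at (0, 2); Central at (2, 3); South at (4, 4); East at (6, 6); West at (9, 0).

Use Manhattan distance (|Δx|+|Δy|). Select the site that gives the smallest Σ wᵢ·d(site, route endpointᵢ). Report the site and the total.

West, total 346 blocks

Total weighted distance at each candidate:
  North (0, 2): total = 936
  Central (2, 3): total = 808
  South (4, 4): total = 680
  East (6, 6): total = 614
  West (9, 0): total = 346
Minimum is at West with total 346 blocks.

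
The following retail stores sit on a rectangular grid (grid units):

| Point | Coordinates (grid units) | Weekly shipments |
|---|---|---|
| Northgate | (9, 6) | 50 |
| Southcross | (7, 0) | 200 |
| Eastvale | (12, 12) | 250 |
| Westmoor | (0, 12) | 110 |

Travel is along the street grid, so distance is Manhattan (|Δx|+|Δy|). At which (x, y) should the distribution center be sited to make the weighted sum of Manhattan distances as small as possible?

Manhattan distance separates: Σwᵢ(|x−xᵢ|+|y−yᵢ|) = Σwᵢ|x−xᵢ| + Σwᵢ|y−yᵢ|, so x and y are optimised independently as 1-D weighted medians.
Total weight W = 610; half = 305.
x-coordinate, sorted with cumulative weight:
  x=0 (Westmoor, w=110) cum 110
  x=7 (Southcross, w=200) cum 310  ← median
  x=9 (Northgate, w=50) cum 360
  x=12 (Eastvale, w=250) cum 610
⇒ x* = 7
y-coordinate, sorted with cumulative weight:
  y=0 (Southcross, w=200) cum 200
  y=6 (Northgate, w=50) cum 250
  y=12 (Eastvale, w=250) cum 500  ← median
  y=12 (Westmoor, w=110) cum 610
⇒ y* = 12

(7, 12)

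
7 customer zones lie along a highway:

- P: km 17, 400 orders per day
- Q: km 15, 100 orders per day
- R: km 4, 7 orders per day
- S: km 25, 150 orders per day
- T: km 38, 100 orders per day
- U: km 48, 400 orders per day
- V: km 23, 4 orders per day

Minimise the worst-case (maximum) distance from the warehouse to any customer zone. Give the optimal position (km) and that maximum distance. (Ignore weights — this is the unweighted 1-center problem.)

location 26, max distance 22

The 1-center on a line is the midpoint of the two extreme points: leftmost at 4, rightmost at 48.
Optimal location = (4 + 48)/2 = 26; maximum distance = (48 − 4)/2 = 22.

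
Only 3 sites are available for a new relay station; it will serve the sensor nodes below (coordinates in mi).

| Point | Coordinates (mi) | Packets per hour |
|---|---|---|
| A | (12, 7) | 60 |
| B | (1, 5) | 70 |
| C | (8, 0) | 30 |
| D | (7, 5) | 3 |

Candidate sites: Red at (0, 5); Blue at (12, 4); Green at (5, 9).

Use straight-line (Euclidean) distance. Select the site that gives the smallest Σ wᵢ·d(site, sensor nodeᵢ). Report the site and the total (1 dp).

Red, total 1104.0 mi

Total weighted distance at each candidate:
  Red (0, 5): total = 1104.0
  Blue (12, 4): total = 1138.2
  Green (5, 9): total = 1130.8
Minimum is at Red with total 1104.0 mi.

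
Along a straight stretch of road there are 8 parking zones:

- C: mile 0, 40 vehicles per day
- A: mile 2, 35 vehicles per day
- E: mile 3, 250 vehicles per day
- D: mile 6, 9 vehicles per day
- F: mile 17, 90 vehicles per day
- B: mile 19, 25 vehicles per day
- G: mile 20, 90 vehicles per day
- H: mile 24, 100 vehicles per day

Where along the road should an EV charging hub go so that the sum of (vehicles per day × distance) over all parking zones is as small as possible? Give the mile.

For a sum of weighted absolute distances on a line, the optimum is the weighted median (not the mean). Total weight W = 639; half-weight = 319.5.
Sort by position and accumulate weight:
  mile 0 (C, w=40) → cum 40
  mile 2 (A, w=35) → cum 75
  mile 3 (E, w=250) → cum 325  ≥ 319.5 → median here
  mile 6 (D, w=9) → cum 334
  mile 17 (F, w=90) → cum 424
  mile 19 (B, w=25) → cum 449
  mile 20 (G, w=90) → cum 539
  mile 24 (H, w=100) → cum 639
Optimal location: mile 3.

x = 3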